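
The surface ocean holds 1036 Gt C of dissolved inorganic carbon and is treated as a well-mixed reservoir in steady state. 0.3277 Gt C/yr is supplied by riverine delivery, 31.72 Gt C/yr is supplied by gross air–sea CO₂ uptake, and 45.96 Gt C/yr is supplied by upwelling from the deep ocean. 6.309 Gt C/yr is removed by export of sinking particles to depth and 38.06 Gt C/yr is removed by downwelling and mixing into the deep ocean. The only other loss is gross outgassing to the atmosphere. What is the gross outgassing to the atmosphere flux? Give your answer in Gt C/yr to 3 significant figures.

At steady state ΣF_in = ΣF_out.
ΣF_in = 0.3277 + 31.72 + 45.96 = 78.008 Gt C/yr.
Gross outgassing to the atmosphere flux = ΣF_in − (6.309 + 38.06) = 78.008 − 44.37 = 33.64 Gt C/yr.

33.6 Gt C/yr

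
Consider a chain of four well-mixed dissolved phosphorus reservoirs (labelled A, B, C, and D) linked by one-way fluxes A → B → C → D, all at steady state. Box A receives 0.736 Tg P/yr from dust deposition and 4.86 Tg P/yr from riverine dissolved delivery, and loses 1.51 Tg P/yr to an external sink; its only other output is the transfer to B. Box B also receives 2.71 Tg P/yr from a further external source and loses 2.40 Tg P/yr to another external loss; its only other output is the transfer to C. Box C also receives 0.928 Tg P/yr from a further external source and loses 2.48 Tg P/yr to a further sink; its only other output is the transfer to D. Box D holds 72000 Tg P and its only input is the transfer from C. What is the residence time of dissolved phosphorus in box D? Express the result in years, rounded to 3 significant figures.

25300 yr

Box A: F(A→B) = (0.736 + 4.86) − 1.51 = 4.0860 Tg P/yr.
Box B: F(B→C) = (4.0860 + 2.71) − 2.40 = 4.3960 Tg P/yr.
Box C: F(C→D) = (4.3960 + 0.928) − 2.48 = 2.8440 Tg P/yr.
Box D throughput = its input = 2.8440 Tg P/yr; τ = 72000 / 2.8440 = 25320 yr.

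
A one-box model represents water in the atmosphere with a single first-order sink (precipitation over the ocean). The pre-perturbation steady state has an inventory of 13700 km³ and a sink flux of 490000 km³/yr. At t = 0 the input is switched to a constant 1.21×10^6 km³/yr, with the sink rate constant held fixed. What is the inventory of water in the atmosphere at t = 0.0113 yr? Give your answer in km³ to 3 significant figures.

Residence time τ = M₀/F₀ = 0.02796 yr. The eventual steady state is M_∞ = M₀·(F₁/F₀) = 13700 × 1.21×10^6/490000 = 33831 km³.
The anomaly ΔM(t) = M(t) − M_∞ decays as ΔM₀·e^(−t/τ) with ΔM₀ = 13700 − 33831 = −20130 km³.
At t = 0.0113 yr, e^(−t/τ) = e^(−0.4042) = 0.6675, so ΔM = −13440 km³ and M = 33831 − 13440 = 20393 km³.

20400 km³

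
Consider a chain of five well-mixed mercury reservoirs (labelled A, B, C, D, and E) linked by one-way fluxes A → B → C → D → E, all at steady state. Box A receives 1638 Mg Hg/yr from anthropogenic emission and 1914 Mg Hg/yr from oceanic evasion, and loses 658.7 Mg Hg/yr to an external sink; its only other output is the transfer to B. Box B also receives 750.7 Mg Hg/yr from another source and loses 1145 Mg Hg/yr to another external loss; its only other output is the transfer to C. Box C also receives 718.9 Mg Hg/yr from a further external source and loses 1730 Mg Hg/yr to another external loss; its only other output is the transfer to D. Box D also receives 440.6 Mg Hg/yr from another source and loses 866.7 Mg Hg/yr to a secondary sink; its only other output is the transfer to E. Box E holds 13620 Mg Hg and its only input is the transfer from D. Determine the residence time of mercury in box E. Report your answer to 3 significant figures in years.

Box A: F(A→B) = (1638 + 1914) − 658.7 = 2893.3 Mg Hg/yr.
Box B: F(B→C) = (2893.3 + 750.7) − 1145 = 2499.0 Mg Hg/yr.
Box C: F(C→D) = (2499.0 + 718.9) − 1730 = 1487.9 Mg Hg/yr.
Box D: F(D→E) = (1487.9 + 440.6) − 866.7 = 1061.8 Mg Hg/yr.
Box E throughput = its input = 1061.8 Mg Hg/yr; τ = 13620 / 1061.8 = 12.83 yr.

12.8 yr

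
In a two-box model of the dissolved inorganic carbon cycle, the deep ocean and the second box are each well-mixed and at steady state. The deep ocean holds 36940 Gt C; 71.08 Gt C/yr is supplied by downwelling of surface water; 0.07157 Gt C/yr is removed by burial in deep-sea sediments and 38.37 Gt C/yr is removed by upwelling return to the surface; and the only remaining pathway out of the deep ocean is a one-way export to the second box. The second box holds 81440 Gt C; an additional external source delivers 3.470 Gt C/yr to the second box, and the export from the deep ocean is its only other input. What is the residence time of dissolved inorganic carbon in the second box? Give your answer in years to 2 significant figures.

2300 yr

Balance the deep ocean: ΣF_in = 71.080 Gt C/yr.
Export to the second box = ΣF_in − (0.07157 + 38.37) = 32.638 Gt C/yr.
Total input to the second box = 32.638 + 3.470 = 36.108 Gt C/yr; at steady state this equals its total output.
τ = M / F = 81440 / 36.108 = 2255 yr.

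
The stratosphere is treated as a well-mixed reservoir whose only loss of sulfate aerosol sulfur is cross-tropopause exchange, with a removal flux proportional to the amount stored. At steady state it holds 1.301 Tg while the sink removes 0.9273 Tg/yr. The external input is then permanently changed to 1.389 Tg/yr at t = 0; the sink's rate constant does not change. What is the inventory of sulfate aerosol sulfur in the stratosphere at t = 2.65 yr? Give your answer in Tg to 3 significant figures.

1.85 Tg

τ = M₀/F₀ = 1.301/0.9273 = 1.403 yr; rate constant k = 1/τ.
New steady state M_∞ = F₁/k = F₁·τ = 1.389 × 1.403 = 1.9488 Tg.
M(t) = M_∞ + (M₀ − M_∞)·e^(−t/τ); t/τ = 2.65/1.403 = 1.889, so e^(−t/τ) = 0.1513.
M(t) = 1.9488 − 0.6478 × 0.1513 = 1.8508 Tg.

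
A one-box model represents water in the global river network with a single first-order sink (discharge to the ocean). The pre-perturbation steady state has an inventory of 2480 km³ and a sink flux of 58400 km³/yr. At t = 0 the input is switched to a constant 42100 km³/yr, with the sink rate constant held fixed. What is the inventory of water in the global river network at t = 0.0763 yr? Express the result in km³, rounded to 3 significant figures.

1900 km³

Residence time τ = M₀/F₀ = 0.04247 yr. The eventual steady state is M_∞ = M₀·(F₁/F₀) = 2480 × 42100/58400 = 1787.8 km³.
The anomaly ΔM(t) = M(t) − M_∞ decays as ΔM₀·e^(−t/τ) with ΔM₀ = 2480 − 1787.8 = 692.2 km³.
At t = 0.0763 yr, e^(−t/τ) = e^(−1.797) = 0.1658, so ΔM = 114.8 km³ and M = 1787.8 + 114.8 = 1902.6 km³.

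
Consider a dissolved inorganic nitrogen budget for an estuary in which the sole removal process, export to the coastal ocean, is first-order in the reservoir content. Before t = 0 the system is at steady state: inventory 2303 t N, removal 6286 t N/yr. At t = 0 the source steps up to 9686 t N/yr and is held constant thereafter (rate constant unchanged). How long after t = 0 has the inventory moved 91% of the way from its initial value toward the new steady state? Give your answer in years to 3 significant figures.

τ = M₀/F₀ = 2303/6286 = 0.3664 yr.
The remaining gap fraction is e^(−t/τ); 91% covered ⇒ e^(−t/τ) = 0.0900.
t = −τ ln(0.0900) = 0.3664 × 2.408 = 0.8822 yr.

0.882 yr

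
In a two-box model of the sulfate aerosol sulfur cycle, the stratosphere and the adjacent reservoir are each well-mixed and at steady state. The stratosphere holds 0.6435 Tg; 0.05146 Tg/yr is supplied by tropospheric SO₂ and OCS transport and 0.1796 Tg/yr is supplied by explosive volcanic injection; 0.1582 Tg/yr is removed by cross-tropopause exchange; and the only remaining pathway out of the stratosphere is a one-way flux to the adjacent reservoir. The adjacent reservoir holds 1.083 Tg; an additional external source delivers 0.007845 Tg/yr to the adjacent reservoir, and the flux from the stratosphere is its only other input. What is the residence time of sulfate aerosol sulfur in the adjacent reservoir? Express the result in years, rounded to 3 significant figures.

Balance the stratosphere: ΣF_in = 0.05146 + 0.1796 = 0.23106 Tg/yr.
Flux to the adjacent reservoir = ΣF_in − (0.1582) = 0.072860 Tg/yr.
Total input to the adjacent reservoir = 0.072860 + 0.007845 = 0.080705 Tg/yr; at steady state this equals its total output.
τ = M / F = 1.083 / 0.080705 = 13.42 yr.

13.4 yr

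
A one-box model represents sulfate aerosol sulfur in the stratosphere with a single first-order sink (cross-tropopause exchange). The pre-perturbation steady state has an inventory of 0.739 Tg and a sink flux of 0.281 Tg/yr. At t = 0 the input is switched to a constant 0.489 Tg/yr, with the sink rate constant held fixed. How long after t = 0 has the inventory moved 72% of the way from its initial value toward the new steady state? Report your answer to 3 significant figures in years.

3.35 yr

τ = M₀/F₀ = 0.739/0.281 = 2.630 yr.
The remaining gap fraction is e^(−t/τ); 72% covered ⇒ e^(−t/τ) = 0.280.
t = −τ ln(0.280) = 2.630 × 1.273 = 3.348 yr.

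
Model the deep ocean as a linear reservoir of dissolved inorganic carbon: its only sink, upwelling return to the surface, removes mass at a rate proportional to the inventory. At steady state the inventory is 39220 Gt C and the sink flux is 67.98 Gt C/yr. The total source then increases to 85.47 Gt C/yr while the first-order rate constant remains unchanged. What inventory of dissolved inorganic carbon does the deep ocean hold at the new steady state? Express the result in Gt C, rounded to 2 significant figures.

49000 Gt C

Rate constant k = F/M = 67.98 / 39220 = 0.001733 yr⁻¹.
At the new steady state, source = k·M_new ⇒ M_new = 85.47 / 0.001733 = 49310 Gt C.
(Equivalently M_new = M × F_new/F_old = 39220 × 85.47/67.98.)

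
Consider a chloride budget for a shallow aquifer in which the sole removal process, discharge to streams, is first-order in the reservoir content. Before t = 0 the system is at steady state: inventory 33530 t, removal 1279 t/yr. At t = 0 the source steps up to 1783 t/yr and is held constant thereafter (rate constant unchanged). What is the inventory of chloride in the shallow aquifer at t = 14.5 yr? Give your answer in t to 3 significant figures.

τ = M₀/F₀ = 33530/1279 = 26.22 yr; rate constant k = 1/τ.
New steady state M_∞ = F₁/k = F₁·τ = 1783 × 26.22 = 46743 t.
M(t) = M_∞ + (M₀ − M_∞)·e^(−t/τ); t/τ = 14.5/26.22 = 0.5531, so e^(−t/τ) = 0.5752.
M(t) = 46743 − 13210 × 0.5752 = 39143 t.

39100 t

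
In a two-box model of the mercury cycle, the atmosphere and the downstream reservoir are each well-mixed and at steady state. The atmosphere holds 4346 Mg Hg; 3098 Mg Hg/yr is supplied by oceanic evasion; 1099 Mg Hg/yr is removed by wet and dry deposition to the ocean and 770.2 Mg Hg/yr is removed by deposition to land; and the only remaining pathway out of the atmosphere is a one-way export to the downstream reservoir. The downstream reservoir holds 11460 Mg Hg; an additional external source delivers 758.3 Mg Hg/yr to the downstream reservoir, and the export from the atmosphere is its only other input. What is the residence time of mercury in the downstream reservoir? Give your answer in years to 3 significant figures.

5.77 yr

Balance the atmosphere: ΣF_in = 3098.0 Mg Hg/yr.
Export to the downstream reservoir = ΣF_in − (1099 + 770.2) = 1228.8 Mg Hg/yr.
Total input to the downstream reservoir = 1228.8 + 758.3 = 1987.1 Mg Hg/yr; at steady state this equals its total output.
τ = M / F = 11460 / 1987.1 = 5.767 yr.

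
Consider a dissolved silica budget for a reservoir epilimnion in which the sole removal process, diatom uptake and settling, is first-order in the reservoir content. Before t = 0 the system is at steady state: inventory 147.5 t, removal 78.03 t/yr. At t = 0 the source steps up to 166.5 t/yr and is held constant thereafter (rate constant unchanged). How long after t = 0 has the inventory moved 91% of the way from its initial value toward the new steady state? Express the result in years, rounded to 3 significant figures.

4.55 yr

τ = M₀/F₀ = 147.5/78.03 = 1.890 yr.
The remaining gap fraction is e^(−t/τ); 91% covered ⇒ e^(−t/τ) = 0.0900.
t = −τ ln(0.0900) = 1.890 × 2.408 = 4.552 yr.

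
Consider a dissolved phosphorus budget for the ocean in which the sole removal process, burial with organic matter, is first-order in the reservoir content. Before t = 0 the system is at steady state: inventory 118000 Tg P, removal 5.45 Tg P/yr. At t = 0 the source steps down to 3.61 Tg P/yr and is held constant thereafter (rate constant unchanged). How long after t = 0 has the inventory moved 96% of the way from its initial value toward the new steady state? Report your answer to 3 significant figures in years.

τ = M₀/F₀ = 118000/5.45 = 21650 yr.
The remaining gap fraction is e^(−t/τ); 96% covered ⇒ e^(−t/τ) = 0.0400.
t = −τ ln(0.0400) = 21650 × 3.219 = 69690 yr.

69700 yr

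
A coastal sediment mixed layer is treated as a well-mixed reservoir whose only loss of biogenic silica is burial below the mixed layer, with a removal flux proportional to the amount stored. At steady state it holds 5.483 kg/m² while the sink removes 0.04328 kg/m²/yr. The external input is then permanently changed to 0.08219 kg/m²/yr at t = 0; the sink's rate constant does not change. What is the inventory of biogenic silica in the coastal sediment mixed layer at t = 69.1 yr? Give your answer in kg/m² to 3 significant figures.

7.56 kg/m²

τ = M₀/F₀ = 5.483/0.04328 = 126.7 yr; rate constant k = 1/τ.
New steady state M_∞ = F₁/k = F₁·τ = 0.08219 × 126.7 = 10.412 kg/m².
M(t) = M_∞ + (M₀ − M_∞)·e^(−t/τ); t/τ = 69.1/126.7 = 0.5454, so e^(−t/τ) = 0.5796.
M(t) = 10.412 − 4.929 × 0.5796 = 7.5554 kg/m².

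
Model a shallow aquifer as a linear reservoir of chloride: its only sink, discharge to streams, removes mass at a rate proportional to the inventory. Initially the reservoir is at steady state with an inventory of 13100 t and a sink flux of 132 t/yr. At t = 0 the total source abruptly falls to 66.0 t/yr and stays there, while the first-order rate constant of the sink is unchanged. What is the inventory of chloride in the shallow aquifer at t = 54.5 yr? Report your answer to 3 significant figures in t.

Residence time τ = M₀/F₀ = 99.24 yr. The eventual steady state is M_∞ = M₀·(F₁/F₀) = 13100 × 66.0/132 = 6550.0 t.
The anomaly ΔM(t) = M(t) − M_∞ decays as ΔM₀·e^(−t/τ) with ΔM₀ = 13100 − 6550.0 = 6550 t.
At t = 54.5 yr, e^(−t/τ) = e^(−0.5492) = 0.5774, so ΔM = 3782 t and M = 6550.0 + 3782 = 10332 t.

10300 t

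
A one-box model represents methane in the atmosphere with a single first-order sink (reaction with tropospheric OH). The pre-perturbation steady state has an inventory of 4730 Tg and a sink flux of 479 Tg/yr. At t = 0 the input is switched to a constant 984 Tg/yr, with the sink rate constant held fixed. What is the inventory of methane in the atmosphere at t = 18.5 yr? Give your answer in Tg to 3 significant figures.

The sink rate constant is k = F₀/M₀ = 479/4730 = 0.1013 yr⁻¹.
Solving dM/dt = F₁ − kM with M(0) = M₀ gives M(t) = F₁/k + (M₀ − F₁/k)·e^(−kt).
F₁/k = 984/0.1013 = 9716.7 Tg; kt = 0.1013 × 18.5 = 1.873, e^(−kt) = 0.1536.
M(18.5) = 9716.7 + (4730 − 9716.7) × 0.1536 = 9716.7 − 765.9 = 8950.8 Tg.

8950 Tg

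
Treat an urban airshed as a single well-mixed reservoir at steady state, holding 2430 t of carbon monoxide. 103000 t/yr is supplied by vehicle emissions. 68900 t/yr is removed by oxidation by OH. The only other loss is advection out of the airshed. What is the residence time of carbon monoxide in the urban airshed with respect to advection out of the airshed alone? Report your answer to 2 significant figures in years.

At steady state ΣF_in = ΣF_out.
ΣF_in = 103000 t/yr.
Advection out of the airshed flux = ΣF_in − (68900) = 103000 − 68900 = 34100 t/yr.
τ = M / F = 2430 / 34100 = 0.07126 yr.

0.071 yr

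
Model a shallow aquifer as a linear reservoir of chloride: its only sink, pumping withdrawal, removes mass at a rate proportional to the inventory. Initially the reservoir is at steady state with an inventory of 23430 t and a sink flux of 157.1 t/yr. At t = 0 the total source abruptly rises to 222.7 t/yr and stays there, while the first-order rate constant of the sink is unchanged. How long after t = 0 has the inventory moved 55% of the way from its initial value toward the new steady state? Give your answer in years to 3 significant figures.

119 yr

τ = M₀/F₀ = 23430/157.1 = 149.1 yr.
The remaining gap fraction is e^(−t/τ); 55% covered ⇒ e^(−t/τ) = 0.450.
t = −τ ln(0.450) = 149.1 × 0.7985 = 119.1 yr.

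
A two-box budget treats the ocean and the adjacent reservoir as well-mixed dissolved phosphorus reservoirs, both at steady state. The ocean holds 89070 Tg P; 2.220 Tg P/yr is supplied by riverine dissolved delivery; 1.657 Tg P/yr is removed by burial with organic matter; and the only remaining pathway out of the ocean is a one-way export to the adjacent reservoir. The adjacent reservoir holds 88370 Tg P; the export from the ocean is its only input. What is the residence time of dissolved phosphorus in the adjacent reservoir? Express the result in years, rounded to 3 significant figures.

157000 yr

Balance the ocean: ΣF_in = 2.2200 Tg P/yr.
Export to the adjacent reservoir = ΣF_in − (1.657) = 0.56300 Tg P/yr.
At steady state the output of the adjacent reservoir equals its input, 0.56300 Tg P/yr.
τ = M / F = 88370 / 0.56300 = 157000 yr.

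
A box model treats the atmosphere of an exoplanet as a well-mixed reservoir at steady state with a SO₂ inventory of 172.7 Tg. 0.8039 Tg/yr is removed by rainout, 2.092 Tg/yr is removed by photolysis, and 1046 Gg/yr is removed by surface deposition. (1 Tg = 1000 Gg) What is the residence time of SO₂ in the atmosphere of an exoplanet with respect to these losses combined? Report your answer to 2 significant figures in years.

44 yr

Convert the surface deposition flux: 1046 Gg/yr = 1.046 Tg/yr.
Total removal = 0.8039 + 2.092 + 1.046 = 3.9419 Tg/yr.
τ = M / ΣF_out = 172.7 / 3.9419 = 43.81 yr.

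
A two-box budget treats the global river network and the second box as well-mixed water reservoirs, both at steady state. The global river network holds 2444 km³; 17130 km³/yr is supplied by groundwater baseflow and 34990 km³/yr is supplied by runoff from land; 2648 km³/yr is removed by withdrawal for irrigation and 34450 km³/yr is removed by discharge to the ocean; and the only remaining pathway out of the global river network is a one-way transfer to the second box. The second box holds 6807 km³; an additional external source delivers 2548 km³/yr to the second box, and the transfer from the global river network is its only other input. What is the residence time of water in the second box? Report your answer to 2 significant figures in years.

0.39 yr

Balance the global river network: ΣF_in = 17130 + 34990 = 52120 km³/yr.
Transfer to the second box = ΣF_in − (2648 + 34450) = 15022 km³/yr.
Total input to the second box = 15022 + 2548 = 17570 km³/yr; at steady state this equals its total output.
τ = M / F = 6807 / 17570 = 0.3874 yr.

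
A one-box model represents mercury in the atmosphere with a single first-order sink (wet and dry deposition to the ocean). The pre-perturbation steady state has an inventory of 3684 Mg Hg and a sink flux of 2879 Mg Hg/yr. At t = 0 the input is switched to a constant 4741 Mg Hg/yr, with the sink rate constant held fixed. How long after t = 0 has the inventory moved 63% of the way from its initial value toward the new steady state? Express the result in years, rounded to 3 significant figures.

τ = M₀/F₀ = 3684/2879 = 1.280 yr.
The remaining gap fraction is e^(−t/τ); 63% covered ⇒ e^(−t/τ) = 0.370.
t = −τ ln(0.370) = 1.280 × 0.9943 = 1.272 yr.

1.27 yr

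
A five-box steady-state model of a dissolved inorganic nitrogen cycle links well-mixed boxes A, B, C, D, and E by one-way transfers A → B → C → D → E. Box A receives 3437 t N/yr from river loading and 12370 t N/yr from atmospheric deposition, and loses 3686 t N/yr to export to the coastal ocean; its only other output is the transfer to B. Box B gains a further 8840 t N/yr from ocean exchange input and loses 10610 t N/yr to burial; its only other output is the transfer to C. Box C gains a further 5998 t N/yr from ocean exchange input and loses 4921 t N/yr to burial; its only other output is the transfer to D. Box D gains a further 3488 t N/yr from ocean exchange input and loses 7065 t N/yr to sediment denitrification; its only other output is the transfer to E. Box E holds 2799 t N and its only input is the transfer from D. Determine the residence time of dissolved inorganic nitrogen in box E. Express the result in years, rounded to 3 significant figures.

0.357 yr

Box A: F(A→B) = (3437 + 12370) − 3686 = 12121 t N/yr.
Box B: F(B→C) = (12121 + 8840) − 10610 = 10351 t N/yr.
Box C: F(C→D) = (10351 + 5998) − 4921 = 11428 t N/yr.
Box D: F(D→E) = (11428 + 3488) − 7065 = 7851.0 t N/yr.
Box E throughput = its input = 7851.0 t N/yr; τ = 2799 / 7851.0 = 0.3565 yr.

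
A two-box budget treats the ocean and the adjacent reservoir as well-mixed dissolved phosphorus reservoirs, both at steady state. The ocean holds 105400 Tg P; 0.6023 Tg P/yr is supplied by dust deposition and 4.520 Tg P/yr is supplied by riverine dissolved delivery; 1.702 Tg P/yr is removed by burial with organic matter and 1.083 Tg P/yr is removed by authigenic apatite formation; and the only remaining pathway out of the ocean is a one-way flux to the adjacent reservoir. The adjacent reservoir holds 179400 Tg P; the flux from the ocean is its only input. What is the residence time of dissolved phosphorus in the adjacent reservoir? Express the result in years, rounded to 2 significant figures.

77000 yr

Balance the ocean: ΣF_in = 0.6023 + 4.520 = 5.1223 Tg P/yr.
Flux to the adjacent reservoir = ΣF_in − (1.702 + 1.083) = 2.3373 Tg P/yr.
At steady state the output of the adjacent reservoir equals its input, 2.3373 Tg P/yr.
τ = M / F = 179400 / 2.3373 = 76760 yr.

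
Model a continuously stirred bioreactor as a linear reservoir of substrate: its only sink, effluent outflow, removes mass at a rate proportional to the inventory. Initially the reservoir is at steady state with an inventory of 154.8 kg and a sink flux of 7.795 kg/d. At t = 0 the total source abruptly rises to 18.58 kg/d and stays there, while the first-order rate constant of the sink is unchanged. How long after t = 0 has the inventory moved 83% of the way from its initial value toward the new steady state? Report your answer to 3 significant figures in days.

τ = M₀/F₀ = 154.8/7.795 = 19.86 d.
The remaining gap fraction is e^(−t/τ); 83% covered ⇒ e^(−t/τ) = 0.170.
t = −τ ln(0.170) = 19.86 × 1.772 = 35.19 d.

35.2 d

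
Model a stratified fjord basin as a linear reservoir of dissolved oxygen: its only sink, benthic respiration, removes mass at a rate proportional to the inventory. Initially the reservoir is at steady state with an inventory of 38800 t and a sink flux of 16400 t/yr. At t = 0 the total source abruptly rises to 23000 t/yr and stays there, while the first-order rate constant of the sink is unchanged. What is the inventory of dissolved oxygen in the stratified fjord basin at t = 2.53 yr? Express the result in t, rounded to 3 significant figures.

τ = M₀/F₀ = 38800/16400 = 2.366 yr; rate constant k = 1/τ.
New steady state M_∞ = F₁/k = F₁·τ = 23000 × 2.366 = 54415 t.
M(t) = M_∞ + (M₀ − M_∞)·e^(−t/τ); t/τ = 2.53/2.366 = 1.069, so e^(−t/τ) = 0.3432.
M(t) = 54415 − 15610 × 0.3432 = 49055 t.

49100 t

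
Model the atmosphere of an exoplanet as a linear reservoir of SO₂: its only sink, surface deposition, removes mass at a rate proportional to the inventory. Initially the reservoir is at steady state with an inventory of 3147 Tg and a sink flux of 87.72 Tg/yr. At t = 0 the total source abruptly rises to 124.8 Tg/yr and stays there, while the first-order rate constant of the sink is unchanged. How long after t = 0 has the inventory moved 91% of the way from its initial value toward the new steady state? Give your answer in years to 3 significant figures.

86.4 yr

τ = M₀/F₀ = 3147/87.72 = 35.88 yr.
The remaining gap fraction is e^(−t/τ); 91% covered ⇒ e^(−t/τ) = 0.0900.
t = −τ ln(0.0900) = 35.88 × 2.408 = 86.39 yr.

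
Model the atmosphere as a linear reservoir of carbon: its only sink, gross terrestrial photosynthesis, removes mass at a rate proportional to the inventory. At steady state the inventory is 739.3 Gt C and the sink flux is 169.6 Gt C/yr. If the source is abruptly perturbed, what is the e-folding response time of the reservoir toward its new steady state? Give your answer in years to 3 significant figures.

4.36 yr

For a linear reservoir the response time equals the residence time τ = M/F.
τ = 739.3 / 169.6 = 4.359 yr.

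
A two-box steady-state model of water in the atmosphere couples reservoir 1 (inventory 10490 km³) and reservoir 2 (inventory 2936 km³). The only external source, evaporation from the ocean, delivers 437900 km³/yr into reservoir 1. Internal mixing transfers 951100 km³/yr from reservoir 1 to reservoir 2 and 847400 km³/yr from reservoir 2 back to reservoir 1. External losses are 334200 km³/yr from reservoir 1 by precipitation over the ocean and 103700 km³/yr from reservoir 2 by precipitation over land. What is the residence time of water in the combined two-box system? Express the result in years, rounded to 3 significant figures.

For the system as a whole, the A↔B exchange is internal and contributes nothing to the throughput; only the external sinks remove mass.
M_total = 10490 + 2936 = 13426 km³.
ΣF_external_out = 334200 + 103700 = 437900 km³/yr.
τ = M_total / ΣF_ext = 13426 / 437900 = 0.03066 yr.

0.0307 yr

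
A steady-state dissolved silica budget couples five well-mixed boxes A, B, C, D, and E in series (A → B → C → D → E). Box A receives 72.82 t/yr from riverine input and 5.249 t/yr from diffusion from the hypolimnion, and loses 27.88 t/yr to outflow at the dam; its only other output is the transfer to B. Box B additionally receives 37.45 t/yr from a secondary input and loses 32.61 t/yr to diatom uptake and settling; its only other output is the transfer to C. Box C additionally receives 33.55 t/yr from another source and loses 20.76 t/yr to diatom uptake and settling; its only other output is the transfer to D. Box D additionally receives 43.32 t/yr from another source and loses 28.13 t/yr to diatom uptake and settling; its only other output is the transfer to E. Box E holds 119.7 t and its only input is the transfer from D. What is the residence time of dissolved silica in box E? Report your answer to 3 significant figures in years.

1.44 yr

Box A: F(A→B) = (72.82 + 5.249) − 27.88 = 50.189 t/yr.
Box B: F(B→C) = (50.189 + 37.45) − 32.61 = 55.029 t/yr.
Box C: F(C→D) = (55.029 + 33.55) − 20.76 = 67.819 t/yr.
Box D: F(D→E) = (67.819 + 43.32) − 28.13 = 83.009 t/yr.
Box E throughput = its input = 83.009 t/yr; τ = 119.7 / 83.009 = 1.442 yr.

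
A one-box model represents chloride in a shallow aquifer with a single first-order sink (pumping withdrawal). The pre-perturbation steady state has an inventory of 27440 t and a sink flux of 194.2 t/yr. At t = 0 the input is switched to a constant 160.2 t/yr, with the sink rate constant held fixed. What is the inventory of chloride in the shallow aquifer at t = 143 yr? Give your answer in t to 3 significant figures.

τ = M₀/F₀ = 27440/194.2 = 141.3 yr; rate constant k = 1/τ.
New steady state M_∞ = F₁/k = F₁·τ = 160.2 × 141.3 = 22636 t.
M(t) = M_∞ + (M₀ − M_∞)·e^(−t/τ); t/τ = 143/141.3 = 1.012, so e^(−t/τ) = 0.3635.
M(t) = 22636 + 4804 × 0.3635 = 24382 t.

24400 t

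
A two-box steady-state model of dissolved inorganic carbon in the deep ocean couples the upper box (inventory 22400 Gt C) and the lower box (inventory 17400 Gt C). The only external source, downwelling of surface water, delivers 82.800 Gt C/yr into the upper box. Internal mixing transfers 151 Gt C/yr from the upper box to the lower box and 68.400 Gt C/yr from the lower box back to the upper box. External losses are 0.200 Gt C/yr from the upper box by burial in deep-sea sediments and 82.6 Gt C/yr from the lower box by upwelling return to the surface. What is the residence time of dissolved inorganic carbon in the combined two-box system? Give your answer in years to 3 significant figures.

481 yr

For the system as a whole, the A↔B exchange is internal and contributes nothing to the throughput; only the external sinks remove mass.
M_total = 22400 + 17400 = 39800 Gt C.
ΣF_external_out = 0.200 + 82.6 = 82.800 Gt C/yr.
τ = M_total / ΣF_ext = 39800 / 82.800 = 480.7 yr.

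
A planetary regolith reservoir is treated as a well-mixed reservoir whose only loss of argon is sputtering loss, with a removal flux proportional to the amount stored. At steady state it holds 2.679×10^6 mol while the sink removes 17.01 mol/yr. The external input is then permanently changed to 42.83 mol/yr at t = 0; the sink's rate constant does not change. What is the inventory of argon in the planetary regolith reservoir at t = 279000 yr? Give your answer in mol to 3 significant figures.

τ = M₀/F₀ = 2.679×10^6/17.01 = 157500 yr; rate constant k = 1/τ.
New steady state M_∞ = F₁/k = F₁·τ = 42.83 × 157500 = 6.7455×10^6 mol.
M(t) = M_∞ + (M₀ − M_∞)·e^(−t/τ); t/τ = 279000/157500 = 1.771, so e^(−t/τ) = 0.1701.
M(t) = 6.7455×10^6 − 4.067×10^6 × 0.1701 = 6.0539×10^6 mol.

6.05×10^6 mol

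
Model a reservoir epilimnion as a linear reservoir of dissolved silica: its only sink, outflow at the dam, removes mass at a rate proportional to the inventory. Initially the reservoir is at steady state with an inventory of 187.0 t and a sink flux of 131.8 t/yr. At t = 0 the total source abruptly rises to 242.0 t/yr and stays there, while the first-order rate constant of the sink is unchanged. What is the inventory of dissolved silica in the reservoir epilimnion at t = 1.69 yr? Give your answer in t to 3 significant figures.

τ = M₀/F₀ = 187.0/131.8 = 1.419 yr; rate constant k = 1/τ.
New steady state M_∞ = F₁/k = F₁·τ = 242.0 × 1.419 = 343.35 t.
M(t) = M_∞ + (M₀ − M_∞)·e^(−t/τ); t/τ = 1.69/1.419 = 1.191, so e^(−t/τ) = 0.3039.
M(t) = 343.35 − 156.4 × 0.3039 = 295.84 t.

296 t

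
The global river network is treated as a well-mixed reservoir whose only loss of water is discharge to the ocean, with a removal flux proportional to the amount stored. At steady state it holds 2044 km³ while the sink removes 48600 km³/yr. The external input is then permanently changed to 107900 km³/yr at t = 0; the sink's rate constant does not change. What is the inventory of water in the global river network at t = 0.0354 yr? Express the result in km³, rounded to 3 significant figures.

Residence time τ = M₀/F₀ = 0.04206 yr. The eventual steady state is M_∞ = M₀·(F₁/F₀) = 2044 × 107900/48600 = 4538.0 km³.
The anomaly ΔM(t) = M(t) − M_∞ decays as ΔM₀·e^(−t/τ) with ΔM₀ = 2044 − 4538.0 = −2494 km³.
At t = 0.0354 yr, e^(−t/τ) = e^(−0.8417) = 0.4310, so ΔM = −1075 km³ and M = 4538.0 − 1075 = 3463.2 km³.

3460 km³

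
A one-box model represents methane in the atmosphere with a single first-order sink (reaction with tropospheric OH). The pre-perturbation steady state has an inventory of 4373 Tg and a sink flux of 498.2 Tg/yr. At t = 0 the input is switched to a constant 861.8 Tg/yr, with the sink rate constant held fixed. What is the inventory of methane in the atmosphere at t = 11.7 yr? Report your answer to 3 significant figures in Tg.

Residence time τ = M₀/F₀ = 8.778 yr. The eventual steady state is M_∞ = M₀·(F₁/F₀) = 4373 × 861.8/498.2 = 7564.5 Tg.
The anomaly ΔM(t) = M(t) − M_∞ decays as ΔM₀·e^(−t/τ) with ΔM₀ = 4373 − 7564.5 = −3192 Tg.
At t = 11.7 yr, e^(−t/τ) = e^(−1.333) = 0.2637, so ΔM = −841.6 Tg and M = 7564.5 − 841.6 = 6722.9 Tg.

6720 Tg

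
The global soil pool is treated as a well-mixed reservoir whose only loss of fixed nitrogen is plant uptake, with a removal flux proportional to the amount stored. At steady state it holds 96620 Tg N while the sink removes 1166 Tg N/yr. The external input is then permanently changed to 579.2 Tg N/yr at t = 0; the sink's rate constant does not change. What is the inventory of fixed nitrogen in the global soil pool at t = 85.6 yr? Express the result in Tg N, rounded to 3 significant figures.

65300 Tg N

The sink rate constant is k = F₀/M₀ = 1166/96620 = 0.01207 yr⁻¹.
Solving dM/dt = F₁ − kM with M(0) = M₀ gives M(t) = F₁/k + (M₀ − F₁/k)·e^(−kt).
F₁/k = 579.2/0.01207 = 47995 Tg N; kt = 0.01207 × 85.6 = 1.033, e^(−kt) = 0.3559.
M(85.6) = 47995 + (96620 − 47995) × 0.3559 = 47995 + 17310 = 65302 Tg N.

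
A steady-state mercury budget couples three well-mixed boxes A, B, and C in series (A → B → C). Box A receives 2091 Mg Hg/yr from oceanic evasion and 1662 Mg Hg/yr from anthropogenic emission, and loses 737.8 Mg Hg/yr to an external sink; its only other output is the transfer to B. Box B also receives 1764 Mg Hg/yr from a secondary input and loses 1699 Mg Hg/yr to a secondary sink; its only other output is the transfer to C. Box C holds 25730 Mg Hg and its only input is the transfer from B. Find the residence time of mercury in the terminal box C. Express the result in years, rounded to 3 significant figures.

8.35 yr

Box A: F(A→B) = (2091 + 1662) − 737.8 = 3015.2 Mg Hg/yr.
Box B: F(B→C) = (3015.2 + 1764) − 1699 = 3080.2 Mg Hg/yr.
Box C throughput = its input = 3080.2 Mg Hg/yr; τ = 25730 / 3080.2 = 8.353 yr.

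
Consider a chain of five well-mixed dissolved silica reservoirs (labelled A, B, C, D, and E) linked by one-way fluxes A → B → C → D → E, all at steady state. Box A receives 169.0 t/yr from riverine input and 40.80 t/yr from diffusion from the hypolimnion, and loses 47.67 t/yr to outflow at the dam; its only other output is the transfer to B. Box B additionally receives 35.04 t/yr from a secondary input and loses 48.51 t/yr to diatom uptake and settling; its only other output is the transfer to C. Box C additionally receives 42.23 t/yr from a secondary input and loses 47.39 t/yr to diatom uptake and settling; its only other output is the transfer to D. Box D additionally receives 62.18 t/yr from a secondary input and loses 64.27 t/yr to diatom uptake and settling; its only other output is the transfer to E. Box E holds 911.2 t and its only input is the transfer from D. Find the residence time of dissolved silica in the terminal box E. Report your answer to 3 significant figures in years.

6.44 yr

Box A: F(A→B) = (169.0 + 40.80) − 47.67 = 162.13 t/yr.
Box B: F(B→C) = (162.13 + 35.04) − 48.51 = 148.66 t/yr.
Box C: F(C→D) = (148.66 + 42.23) − 47.39 = 143.50 t/yr.
Box D: F(D→E) = (143.50 + 62.18) − 64.27 = 141.41 t/yr.
Box E throughput = its input = 141.41 t/yr; τ = 911.2 / 141.41 = 6.444 yr.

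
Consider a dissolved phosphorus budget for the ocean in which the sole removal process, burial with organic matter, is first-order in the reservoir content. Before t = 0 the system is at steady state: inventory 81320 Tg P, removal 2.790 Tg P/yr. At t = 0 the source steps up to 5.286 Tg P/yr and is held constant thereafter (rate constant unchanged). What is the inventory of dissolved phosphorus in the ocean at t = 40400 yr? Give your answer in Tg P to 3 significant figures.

136000 Tg P

The sink rate constant is k = F₀/M₀ = 2.790/81320 = 3.431×10^-5 yr⁻¹.
Solving dM/dt = F₁ − kM with M(0) = M₀ gives M(t) = F₁/k + (M₀ − F₁/k)·e^(−kt).
F₁/k = 5.286/3.431×10^-5 = 154070 Tg P; kt = 3.431×10^-5 × 40400 = 1.386, e^(−kt) = 0.2501.
M(40400) = 154070 + (81320 − 154070) × 0.2501 = 154070 − 18190 = 135880 Tg P.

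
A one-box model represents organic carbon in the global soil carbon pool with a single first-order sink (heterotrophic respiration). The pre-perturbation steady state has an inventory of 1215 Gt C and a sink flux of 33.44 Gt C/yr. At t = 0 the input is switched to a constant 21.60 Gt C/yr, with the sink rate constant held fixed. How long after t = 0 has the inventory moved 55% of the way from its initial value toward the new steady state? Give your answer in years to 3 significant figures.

τ = M₀/F₀ = 1215/33.44 = 36.33 yr.
The remaining gap fraction is e^(−t/τ); 55% covered ⇒ e^(−t/τ) = 0.450.
t = −τ ln(0.450) = 36.33 × 0.7985 = 29.01 yr.

29.0 yr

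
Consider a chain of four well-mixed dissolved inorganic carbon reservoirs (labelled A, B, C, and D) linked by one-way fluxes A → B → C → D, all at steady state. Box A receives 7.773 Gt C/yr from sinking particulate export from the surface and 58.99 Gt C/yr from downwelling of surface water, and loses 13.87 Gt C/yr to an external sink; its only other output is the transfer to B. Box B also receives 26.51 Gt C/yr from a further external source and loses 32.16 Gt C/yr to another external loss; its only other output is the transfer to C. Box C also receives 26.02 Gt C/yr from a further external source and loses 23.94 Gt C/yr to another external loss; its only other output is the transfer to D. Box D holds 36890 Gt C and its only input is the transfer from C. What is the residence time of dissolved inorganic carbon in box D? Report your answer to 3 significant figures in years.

Box A: F(A→B) = (7.773 + 58.99) − 13.87 = 52.893 Gt C/yr.
Box B: F(B→C) = (52.893 + 26.51) − 32.16 = 47.243 Gt C/yr.
Box C: F(C→D) = (47.243 + 26.02) − 23.94 = 49.323 Gt C/yr.
Box D throughput = its input = 49.323 Gt C/yr; τ = 36890 / 49.323 = 747.9 yr.

748 yr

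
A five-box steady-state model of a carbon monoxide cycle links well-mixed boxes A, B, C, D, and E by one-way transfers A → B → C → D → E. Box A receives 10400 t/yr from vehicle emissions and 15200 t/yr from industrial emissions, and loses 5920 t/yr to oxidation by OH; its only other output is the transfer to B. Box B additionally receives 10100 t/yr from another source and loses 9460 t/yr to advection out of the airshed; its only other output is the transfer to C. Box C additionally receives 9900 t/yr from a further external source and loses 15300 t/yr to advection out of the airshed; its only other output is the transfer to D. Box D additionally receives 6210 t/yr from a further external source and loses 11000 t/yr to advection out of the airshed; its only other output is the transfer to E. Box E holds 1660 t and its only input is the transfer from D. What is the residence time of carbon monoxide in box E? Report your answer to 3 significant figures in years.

0.164 yr

Box A: F(A→B) = (10400 + 15200) − 5920 = 19680 t/yr.
Box B: F(B→C) = (19680 + 10100) − 9460 = 20320 t/yr.
Box C: F(C→D) = (20320 + 9900) − 15300 = 14920 t/yr.
Box D: F(D→E) = (14920 + 6210) − 11000 = 10130 t/yr.
Box E throughput = its input = 10130 t/yr; τ = 1660 / 10130 = 0.1639 yr.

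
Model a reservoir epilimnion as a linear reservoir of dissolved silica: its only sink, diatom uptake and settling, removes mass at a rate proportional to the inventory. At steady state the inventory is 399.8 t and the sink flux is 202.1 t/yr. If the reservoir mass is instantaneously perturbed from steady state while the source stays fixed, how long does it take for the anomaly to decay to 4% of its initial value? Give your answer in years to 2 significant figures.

6.4 yr

For a linear reservoir the anomaly decays as exp(−t/τ) with τ = M/F = 399.8/202.1 = 1.978 yr.
exp(−t/τ) = 0.04 ⇒ t = −τ ln(0.04) = 1.978 × 3.219 = 6.368 yr.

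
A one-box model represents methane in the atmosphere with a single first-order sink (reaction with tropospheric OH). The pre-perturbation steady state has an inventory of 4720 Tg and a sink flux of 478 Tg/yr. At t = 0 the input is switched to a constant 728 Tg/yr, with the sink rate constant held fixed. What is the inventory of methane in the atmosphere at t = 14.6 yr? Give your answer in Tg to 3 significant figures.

τ = M₀/F₀ = 4720/478 = 9.874 yr; rate constant k = 1/τ.
New steady state M_∞ = F₁/k = F₁·τ = 728 × 9.874 = 7188.6 Tg.
M(t) = M_∞ + (M₀ − M_∞)·e^(−t/τ); t/τ = 14.6/9.874 = 1.479, so e^(−t/τ) = 0.2280.
M(t) = 7188.6 − 2469 × 0.2280 = 6625.9 Tg.

6630 Tg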